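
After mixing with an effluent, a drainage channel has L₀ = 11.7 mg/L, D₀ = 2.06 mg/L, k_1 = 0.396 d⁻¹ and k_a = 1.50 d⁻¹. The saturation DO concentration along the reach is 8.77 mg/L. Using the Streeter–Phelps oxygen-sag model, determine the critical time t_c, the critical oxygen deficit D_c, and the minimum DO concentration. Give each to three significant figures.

t_c ≈ 0.595 d; D_c ≈ 2.44 mg/L; min DO ≈ 6.33 mg/L

At the critical point dD/dt = 0, so k_1 L₀ e^(−k_1 t) = k_a D. Substituting D(t) from the Streeter–Phelps equation and solving for t gives
t_c = ln[(k_a/k_1)(1 − D₀(k_a−k_1)/(k_1 L₀))] / (k_a−k_1).
Here k_a−k_1 = 1.104 d⁻¹ and 1 − D₀(k_a−k_1)/(k_1 L₀) = 1 − 2.06×1.104/(0.396×11.7) = 0.5091, so
t_c = ln(3.788 × 0.5091) / 1.104 = 0.6568 / 1.104 = 0.5949 d.
D_c = (k_1/k_a) L₀ e^(−k_1 t_c) = (0.396/1.50) × 11.7 × e^(−0.396×0.5949) = 0.2640 × 11.7 × 0.7901 = 2.440 mg/L.
Minimum DO = C_s − D_c = 8.77 − 2.440 = 6.330 mg/L.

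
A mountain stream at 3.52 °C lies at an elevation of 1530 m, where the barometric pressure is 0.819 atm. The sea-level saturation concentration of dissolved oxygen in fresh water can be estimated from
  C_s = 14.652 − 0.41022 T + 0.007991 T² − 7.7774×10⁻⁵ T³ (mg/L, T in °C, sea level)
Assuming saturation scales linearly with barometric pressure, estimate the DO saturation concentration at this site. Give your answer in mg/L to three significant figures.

C_s ≈ 10.9 mg/L

At sea level: C_s = 14.652 − 0.41022×3.52 + 0.007991×3.52² − 7.7774×10⁻⁵×3.52³ = 13.30 mg/L.
Pressure correction: C_s' = 13.30 × 0.819 = 10.90 mg/L.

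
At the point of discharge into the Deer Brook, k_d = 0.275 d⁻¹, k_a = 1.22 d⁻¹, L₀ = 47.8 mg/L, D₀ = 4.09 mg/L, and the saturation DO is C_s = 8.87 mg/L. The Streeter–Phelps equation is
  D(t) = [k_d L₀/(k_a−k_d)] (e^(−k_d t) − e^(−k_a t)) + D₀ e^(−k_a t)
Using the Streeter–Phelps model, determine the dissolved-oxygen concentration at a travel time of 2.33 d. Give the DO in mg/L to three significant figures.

k_d L₀/(k_a−k_d) = 0.275×47.8/(1.22−0.275) = 13.14/0.9450 = 13.91 mg/L.
e^(−k_d t) = e^(−0.275×2.330) = 0.5269; e^(−k_a t) = e^(−1.22×2.330) = 0.05827.
D = 13.91 × (0.5269 − 0.05827) + 4.09 × 0.05827 = 6.519 + 0.2383 = 6.757 mg/L.
DO = C_s − D = 8.87 − 6.757 = 2.113 mg/L.

DO ≈ 2.11 mg/L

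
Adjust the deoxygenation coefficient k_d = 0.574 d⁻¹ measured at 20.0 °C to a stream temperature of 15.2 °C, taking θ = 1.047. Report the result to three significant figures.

k_d ≈ 0.460 d⁻¹

k_d(T₂) = k_d(T₁) · θ^(T₂−T₁) = 0.574 × 1.047^(15.2−20.0)
= 0.574 × 1.047^-4.80 = 0.574 × 0.8022 = 0.4604 d⁻¹.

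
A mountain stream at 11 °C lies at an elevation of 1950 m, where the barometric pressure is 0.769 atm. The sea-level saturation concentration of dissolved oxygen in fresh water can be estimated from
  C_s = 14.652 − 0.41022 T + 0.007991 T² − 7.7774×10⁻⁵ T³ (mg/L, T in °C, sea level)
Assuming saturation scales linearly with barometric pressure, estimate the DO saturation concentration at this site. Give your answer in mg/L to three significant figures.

C_s ≈ 8.46 mg/L

At sea level: C_s = 14.652 − 0.41022×11 + 0.007991×11² − 7.7774×10⁻⁵×11³ = 11.00 mg/L.
Pressure correction: C_s' = 11.00 × 0.769 = 8.461 mg/L.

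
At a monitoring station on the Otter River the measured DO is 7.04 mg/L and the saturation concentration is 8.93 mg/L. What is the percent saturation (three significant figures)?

% saturation = C/C_s × 100 = 7.04/8.93 × 100 = 78.8 %.

78.8 % saturation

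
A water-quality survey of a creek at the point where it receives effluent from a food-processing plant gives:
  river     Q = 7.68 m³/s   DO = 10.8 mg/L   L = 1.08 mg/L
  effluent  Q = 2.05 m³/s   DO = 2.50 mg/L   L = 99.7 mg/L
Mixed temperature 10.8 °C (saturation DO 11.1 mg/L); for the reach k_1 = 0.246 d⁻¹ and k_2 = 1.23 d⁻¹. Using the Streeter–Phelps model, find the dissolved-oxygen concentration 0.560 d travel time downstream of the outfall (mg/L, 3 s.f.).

Mixed DO = (7.68×10.8 + 2.05×2.50)/(7.68+2.05) = 88.07/9.730 = 9.051 mg/L.
Mixed L₀ = (7.68×1.08 + 2.05×99.7)/(9.730) = 212.7/9.730 = 21.86 mg/L.
Initial deficit D₀ = C_s − DO₀ = 11.1 − 9.051 = 2.049 mg/L.
D(0.560) = [0.246×21.86/(1.23−0.246)](e^(−0.246×0.560) − e^(−1.23×0.560)) + 2.049 e^(−1.23×0.560)
= 5.465 × (0.8713 − 0.5022) + 2.049 × 0.5022 = 3.046 mg/L.
DO = 11.1 − 3.046 = 8.054 mg/L.

DO ≈ 8.05 mg/L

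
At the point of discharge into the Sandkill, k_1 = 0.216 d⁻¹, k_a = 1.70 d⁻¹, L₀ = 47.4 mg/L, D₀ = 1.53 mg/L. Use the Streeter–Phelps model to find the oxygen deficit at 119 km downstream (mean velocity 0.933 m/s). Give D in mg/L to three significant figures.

Travel time t = x/v = 119 km / (0.933 m/s) = 119000 m / 0.933 m/s = 127500 s = 1.476 d.
k_1 L₀/(k_a−k_1) = 0.216×47.4/(1.70−0.216) = 10.24/1.484 = 6.899 mg/L.
e^(−k_1 t) = e^(−0.216×1.476) = 0.7270; e^(−k_a t) = e^(−1.70×1.476) = 0.08130.
D = 6.899 × (0.7270 − 0.08130) + 1.53 × 0.08130 = 4.455 + 0.1244 = 4.579 mg/L.

D ≈ 4.58 mg/L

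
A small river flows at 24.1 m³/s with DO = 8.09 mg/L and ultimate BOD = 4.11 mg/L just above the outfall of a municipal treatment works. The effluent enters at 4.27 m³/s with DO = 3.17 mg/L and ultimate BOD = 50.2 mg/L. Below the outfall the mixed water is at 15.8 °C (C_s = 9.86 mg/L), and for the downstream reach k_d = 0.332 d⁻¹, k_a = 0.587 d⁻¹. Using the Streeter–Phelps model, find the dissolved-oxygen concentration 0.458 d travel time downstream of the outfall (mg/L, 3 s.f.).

DO ≈ 6.58 mg/L

Mixed DO = (24.1×8.09 + 4.27×3.17)/(24.1+4.27) = 208.5/28.37 = 7.349 mg/L.
Mixed L₀ = (24.1×4.11 + 4.27×50.2)/(28.37) = 313.4/28.37 = 11.05 mg/L.
Initial deficit D₀ = C_s − DO₀ = 9.86 − 7.349 = 2.511 mg/L.
D(0.458) = [0.332×11.05/(0.587−0.332)](e^(−0.332×0.458) − e^(−0.587×0.458)) + 2.511 e^(−0.587×0.458)
= 14.38 × (0.8589 − 0.7643) + 2.511 × 0.7643 = 3.280 mg/L.
DO = 9.86 − 3.280 = 6.580 mg/L.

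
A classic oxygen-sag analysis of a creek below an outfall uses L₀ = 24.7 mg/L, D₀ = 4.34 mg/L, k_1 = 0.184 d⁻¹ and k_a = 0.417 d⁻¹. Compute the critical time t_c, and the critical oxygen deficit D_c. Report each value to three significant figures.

t_c ≈ 2.43 d; D_c ≈ 6.97 mg/L

t_c = [1/(k_a−k_1)] ln[(k_a/k_1)(1 − D₀(k_a−k_1)/(k_1 L₀))]
= [1/(0.417−0.184)] ln[(0.417/0.184)(1 − 4.34×0.2330/(0.184×24.7))]
= (1/0.2330) ln[2.266 × 0.7775] = 4.292 × ln(1.762) = 4.292 × 0.5665 = 2.431 d.
D_c = (k_1/k_a) L₀ e^(−k_1 t_c) = (0.184/0.417) × 24.7 × e^(−0.184×2.431) = 0.4412 × 24.7 × 0.6393 = 6.968 mg/L.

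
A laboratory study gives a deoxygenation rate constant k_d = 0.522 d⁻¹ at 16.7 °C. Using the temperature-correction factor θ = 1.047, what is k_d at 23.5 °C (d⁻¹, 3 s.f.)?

k_d ≈ 0.713 d⁻¹

k_d(T₂) = k_d(T₁) · θ^(T₂−T₁) = 0.522 × 1.047^(23.5−16.7)
= 0.522 × 1.047^6.80 = 0.522 × 1.367 = 0.7134 d⁻¹.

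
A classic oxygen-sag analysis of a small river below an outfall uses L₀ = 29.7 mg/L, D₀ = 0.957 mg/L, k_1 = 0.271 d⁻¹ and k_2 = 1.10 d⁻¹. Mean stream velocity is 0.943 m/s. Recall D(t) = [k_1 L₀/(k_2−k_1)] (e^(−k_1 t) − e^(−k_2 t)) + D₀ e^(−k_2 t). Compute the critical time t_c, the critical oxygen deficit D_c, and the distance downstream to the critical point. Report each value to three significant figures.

t_c ≈ 1.56 d; D_c ≈ 4.79 mg/L; x_c ≈ 127 km

t_c = [1/(k_2−k_1)] ln[(k_2/k_1)(1 − D₀(k_2−k_1)/(k_1 L₀))]
= [1/(1.10−0.271)] ln[(1.10/0.271)(1 − 0.957×0.8290/(0.271×29.7))]
= (1/0.8290) ln[4.059 × 0.9014] = 1.206 × ln(3.659) = 1.206 × 1.297 = 1.565 d.
D_c = (k_1/k_2) L₀ e^(−k_1 t_c) = (0.271/1.10) × 29.7 × e^(−0.271×1.565) = 0.2464 × 29.7 × 0.6544 = 4.788 mg/L.
x_c = v t_c = 0.943 m/s × 1.565 d × 86400 s/d = 127500 m ≈ 127 km.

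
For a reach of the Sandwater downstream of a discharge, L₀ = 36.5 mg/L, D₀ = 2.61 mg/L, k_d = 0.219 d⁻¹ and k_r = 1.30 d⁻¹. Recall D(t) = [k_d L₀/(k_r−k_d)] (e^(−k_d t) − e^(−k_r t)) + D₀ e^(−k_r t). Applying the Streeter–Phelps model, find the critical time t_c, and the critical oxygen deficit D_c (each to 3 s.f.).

With k_r/k_d = 5.936 and 1 − D₀(k_r−k_d)/(k_d L₀) = 0.6470,
t_c = ln(5.936 × 0.6470) / (1.30 − 0.219) = ln(3.841) / 1.081 = 1.346/1.081 = 1.245 d.
L(t_c) = L₀ e^(−k_d t_c) = 36.5 × 0.7614 = 27.79 mg/L, and at the critical point k_r D_c = k_d L, so D_c = (0.219/1.30) × 27.79 = 4.682 mg/L.

t_c ≈ 1.24 d; D_c ≈ 4.68 mg/L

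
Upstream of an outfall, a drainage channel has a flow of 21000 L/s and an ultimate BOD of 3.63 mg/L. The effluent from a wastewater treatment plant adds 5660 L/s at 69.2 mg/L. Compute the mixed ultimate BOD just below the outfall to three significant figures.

Flow-weighted mixing: C = (Q_r C_r + Q_w C_w)/(Q_r + Q_w)
= (21000×3.63 + 5660×69.2)/(21000 + 5660) = 467900/26660 = 17.55 mg/L.

17.6 mg/L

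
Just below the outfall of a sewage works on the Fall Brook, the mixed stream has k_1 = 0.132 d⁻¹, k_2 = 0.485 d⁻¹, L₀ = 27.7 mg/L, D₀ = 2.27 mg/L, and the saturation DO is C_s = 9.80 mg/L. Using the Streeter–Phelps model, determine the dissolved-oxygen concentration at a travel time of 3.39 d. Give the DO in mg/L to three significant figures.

k_1 L₀/(k_2−k_1) = 0.132×27.7/(0.485−0.132) = 3.656/0.3530 = 10.36 mg/L.
e^(−k_1 t) = e^(−0.132×3.390) = 0.6392; e^(−k_2 t) = e^(−0.485×3.390) = 0.1932.
D = 10.36 × (0.6392 − 0.1932) + 2.27 × 0.1932 = 4.620 + 0.4385 = 5.059 mg/L.
DO = C_s − D = 9.80 − 5.059 = 4.741 mg/L.

DO ≈ 4.74 mg/L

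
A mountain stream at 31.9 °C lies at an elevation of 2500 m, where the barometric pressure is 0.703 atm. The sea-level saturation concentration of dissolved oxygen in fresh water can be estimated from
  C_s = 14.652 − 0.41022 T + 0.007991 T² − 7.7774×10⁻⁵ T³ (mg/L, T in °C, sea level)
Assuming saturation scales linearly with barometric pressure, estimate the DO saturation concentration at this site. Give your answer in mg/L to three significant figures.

At sea level: C_s = 14.652 − 0.41022×31.9 + 0.007991×31.9² − 7.7774×10⁻⁵×31.9³ = 7.173 mg/L.
Pressure correction: C_s' = 7.173 × 0.703 = 5.043 mg/L.

C_s ≈ 5.04 mg/L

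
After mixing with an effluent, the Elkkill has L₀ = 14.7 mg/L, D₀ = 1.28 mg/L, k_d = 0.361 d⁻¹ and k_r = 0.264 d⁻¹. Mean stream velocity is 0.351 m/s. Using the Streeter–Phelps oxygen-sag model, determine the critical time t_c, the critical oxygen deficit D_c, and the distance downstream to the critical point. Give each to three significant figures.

t_c = [1/(k_r−k_d)] ln[(k_r/k_d)(1 − D₀(k_r−k_d)/(k_d L₀))]
= [1/(0.264−0.361)] ln[(0.264/0.361)(1 − 1.28×-0.09700/(0.361×14.7))]
= (1/-0.09700) ln[0.7313 × 1.023] = -10.31 × ln(0.7484) = -10.31 × -0.2898 = 2.988 d.
L(t_c) = L₀ e^(−k_d t_c) = 14.7 × 0.3401 = 4.999 mg/L, and at the critical point k_r D_c = k_d L, so D_c = (0.361/0.264) × 4.999 = 6.836 mg/L.
x_c = v t_c = 0.351 m/s × 2.988 d × 86400 s/d = 90600 m ≈ 90.6 km.

t_c ≈ 2.99 d; D_c ≈ 6.84 mg/L; x_c ≈ 90.6 km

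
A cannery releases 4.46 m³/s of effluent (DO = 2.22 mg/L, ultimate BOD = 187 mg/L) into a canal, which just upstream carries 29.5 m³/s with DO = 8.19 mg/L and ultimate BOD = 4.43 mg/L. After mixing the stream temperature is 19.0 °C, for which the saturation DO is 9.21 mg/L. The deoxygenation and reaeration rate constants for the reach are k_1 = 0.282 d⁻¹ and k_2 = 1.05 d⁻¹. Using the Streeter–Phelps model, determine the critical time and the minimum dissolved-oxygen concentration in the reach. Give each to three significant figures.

t_c ≈ 1.46 d; minimum DO ≈ 4.16 mg/L

Mixed DO = (29.5×8.19 + 4.46×2.22)/(29.5+4.46) = 251.5/33.96 = 7.406 mg/L.
Mixed L₀ = (29.5×4.43 + 4.46×187)/(33.96) = 964.7/33.96 = 28.41 mg/L.
Initial deficit D₀ = C_s − DO₀ = 9.21 − 7.406 = 1.804 mg/L.
t_c = (1/0.7680) ln[(1.05/0.282)(1 − 1.804×0.7680/(0.282×28.41))] = 1.302 × ln(3.079) = 1.465 d.
D_c = (0.282/1.05) × 28.41 × e^(−0.282×1.465) = 0.2686 × 28.41 × 0.6617 = 5.048 mg/L.
Minimum DO = 9.21 − 5.048 = 4.162 mg/L.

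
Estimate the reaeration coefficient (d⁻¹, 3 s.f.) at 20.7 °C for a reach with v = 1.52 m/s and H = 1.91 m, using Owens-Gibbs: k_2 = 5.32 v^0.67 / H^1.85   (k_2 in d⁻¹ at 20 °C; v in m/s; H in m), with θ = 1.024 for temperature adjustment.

k_2(20) = 5.32 × 1.52^0.67 / 1.91^1.85 = 5.32 × 1.324 / 3.311 = 2.127 d⁻¹.
k_2(20.7) = 2.127 × 1.024^(20.7−20) = 2.127 × 1.017 = 2.163 d⁻¹.

k_2 ≈ 2.16 d⁻¹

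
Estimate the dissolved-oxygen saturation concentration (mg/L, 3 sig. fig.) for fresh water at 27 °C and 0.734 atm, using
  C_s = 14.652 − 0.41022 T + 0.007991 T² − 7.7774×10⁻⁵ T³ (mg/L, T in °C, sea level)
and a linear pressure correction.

C_s ≈ 5.78 mg/L

At sea level: C_s = 14.652 − 0.41022×27 + 0.007991×27² − 7.7774×10⁻⁵×27³ = 7.871 mg/L.
Pressure correction: C_s' = 7.871 × 0.734 = 5.777 mg/L.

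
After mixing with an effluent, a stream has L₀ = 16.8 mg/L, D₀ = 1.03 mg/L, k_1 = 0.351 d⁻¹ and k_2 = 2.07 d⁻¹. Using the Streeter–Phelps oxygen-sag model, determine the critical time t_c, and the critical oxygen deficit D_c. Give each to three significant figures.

t_c ≈ 0.825 d; D_c ≈ 2.13 mg/L

With k_2/k_1 = 5.897 and 1 − D₀(k_2−k_1)/(k_1 L₀) = 0.6997,
t_c = ln(5.897 × 0.6997) / (2.07 − 0.351) = ln(4.127) / 1.719 = 1.417/1.719 = 0.8246 d.
D_c = (k_1/k_2) L₀ e^(−k_1 t_c) = (0.351/2.07) × 16.8 × e^(−0.351×0.8246) = 0.1696 × 16.8 × 0.7487 = 2.133 mg/L.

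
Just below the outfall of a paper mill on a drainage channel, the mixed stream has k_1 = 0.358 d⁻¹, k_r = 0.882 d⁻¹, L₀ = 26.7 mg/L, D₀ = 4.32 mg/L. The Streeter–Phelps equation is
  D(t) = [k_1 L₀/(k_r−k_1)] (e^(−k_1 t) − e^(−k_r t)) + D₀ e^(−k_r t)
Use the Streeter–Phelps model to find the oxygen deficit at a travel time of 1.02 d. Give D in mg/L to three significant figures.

k_1 L₀/(k_r−k_1) = 0.358×26.7/(0.882−0.358) = 9.559/0.5240 = 18.24 mg/L.
e^(−k_1 t) = e^(−0.358×1.020) = 0.6941; e^(−k_r t) = e^(−0.882×1.020) = 0.4067.
D = 18.24 × (0.6941 − 0.4067) + 4.32 × 0.4067 = 5.242 + 1.757 = 6.999 mg/L.

D ≈ 7.00 mg/L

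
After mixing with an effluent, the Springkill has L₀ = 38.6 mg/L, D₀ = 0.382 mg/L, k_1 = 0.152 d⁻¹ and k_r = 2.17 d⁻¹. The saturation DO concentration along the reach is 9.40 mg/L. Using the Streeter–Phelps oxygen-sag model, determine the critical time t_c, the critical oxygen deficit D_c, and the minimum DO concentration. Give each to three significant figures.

t_c ≈ 1.25 d; D_c ≈ 2.24 mg/L; min DO ≈ 7.16 mg/L

t_c = [1/(k_r−k_1)] ln[(k_r/k_1)(1 − D₀(k_r−k_1)/(k_1 L₀))]
= [1/(2.17−0.152)] ln[(2.17/0.152)(1 − 0.382×2.018/(0.152×38.6))]
= (1/2.018) ln[14.28 × 0.8686] = 0.4955 × ln(12.40) = 0.4955 × 2.518 = 1.248 d.
D_c = (k_1/k_r) L₀ e^(−k_1 t_c) = (0.152/2.17) × 38.6 × e^(−0.152×1.248) = 0.07005 × 38.6 × 0.8273 = 2.237 mg/L.
Minimum DO = C_s − D_c = 9.40 − 2.237 = 7.163 mg/L.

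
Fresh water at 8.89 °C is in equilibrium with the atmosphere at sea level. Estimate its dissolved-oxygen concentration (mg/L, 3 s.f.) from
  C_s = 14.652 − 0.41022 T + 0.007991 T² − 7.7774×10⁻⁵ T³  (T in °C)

C_s = 14.652 − 0.41022×8.89 + 0.007991×8.89² − 7.7774×10⁻⁵×8.89³ = 11.58 mg/L.

C_s ≈ 11.6 mg/L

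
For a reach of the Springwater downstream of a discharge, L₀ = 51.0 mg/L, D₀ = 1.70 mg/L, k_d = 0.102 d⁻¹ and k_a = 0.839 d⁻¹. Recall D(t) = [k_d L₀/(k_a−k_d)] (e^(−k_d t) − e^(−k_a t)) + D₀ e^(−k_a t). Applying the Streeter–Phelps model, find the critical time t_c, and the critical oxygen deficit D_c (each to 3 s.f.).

t_c ≈ 2.49 d; D_c ≈ 4.81 mg/L

t_c = [1/(k_a−k_d)] ln[(k_a/k_d)(1 − D₀(k_a−k_d)/(k_d L₀))]
= [1/(0.839−0.102)] ln[(0.839/0.102)(1 − 1.70×0.7370/(0.102×51.0))]
= (1/0.7370) ln[8.225 × 0.7592] = 1.357 × ln(6.244) = 1.357 × 1.832 = 2.485 d.
L(t_c) = L₀ e^(−k_d t_c) = 51.0 × 0.7761 = 39.58 mg/L, and at the critical point k_a D_c = k_d L, so D_c = (0.102/0.839) × 39.58 = 4.812 mg/L.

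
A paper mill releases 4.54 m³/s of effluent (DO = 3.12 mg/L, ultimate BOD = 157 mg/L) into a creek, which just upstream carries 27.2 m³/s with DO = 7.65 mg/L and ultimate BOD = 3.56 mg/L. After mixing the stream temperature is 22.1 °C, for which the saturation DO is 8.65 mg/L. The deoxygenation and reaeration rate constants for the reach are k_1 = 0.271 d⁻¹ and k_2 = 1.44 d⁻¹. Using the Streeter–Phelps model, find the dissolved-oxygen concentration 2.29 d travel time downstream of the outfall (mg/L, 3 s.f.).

Mixed DO = (27.2×7.65 + 4.54×3.12)/(27.2+4.54) = 222.2/31.74 = 7.002 mg/L.
Mixed L₀ = (27.2×3.56 + 4.54×157)/(31.74) = 809.6/31.74 = 25.51 mg/L.
Initial deficit D₀ = C_s − DO₀ = 8.65 − 7.002 = 1.648 mg/L.
D(2.29) = [0.271×25.51/(1.44−0.271)](e^(−0.271×2.29) − e^(−1.44×2.29)) + 1.648 e^(−1.44×2.29)
= 5.913 × (0.5376 − 0.03697) + 1.648 × 0.03697 = 3.021 mg/L.
DO = 8.65 − 3.021 = 5.629 mg/L.

DO ≈ 5.63 mg/L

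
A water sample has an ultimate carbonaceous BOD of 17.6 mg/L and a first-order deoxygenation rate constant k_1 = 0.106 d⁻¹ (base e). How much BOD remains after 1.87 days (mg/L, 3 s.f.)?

L_t = L₀ e^(−k_1 t) = 17.6 × e^(−0.106×1.87) = 17.6 × 0.8202 = 14.44 mg/L.

L ≈ 14.4 mg/L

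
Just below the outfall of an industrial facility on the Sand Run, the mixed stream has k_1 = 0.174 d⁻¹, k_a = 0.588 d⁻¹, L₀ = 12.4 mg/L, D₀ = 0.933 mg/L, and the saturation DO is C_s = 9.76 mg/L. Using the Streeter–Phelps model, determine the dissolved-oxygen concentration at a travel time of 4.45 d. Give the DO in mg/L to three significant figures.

DO ≈ 7.67 mg/L

k_1 L₀/(k_a−k_1) = 0.174×12.4/(0.588−0.174) = 2.158/0.4140 = 5.212 mg/L.
e^(−k_1 t) = e^(−0.174×4.450) = 0.4610; e^(−k_a t) = e^(−0.588×4.450) = 0.07305.
D = 5.212 × (0.4610 − 0.07305) + 0.933 × 0.07305 = 2.022 + 0.06816 = 2.090 mg/L.
DO = C_s − D = 9.76 − 2.090 = 7.670 mg/L.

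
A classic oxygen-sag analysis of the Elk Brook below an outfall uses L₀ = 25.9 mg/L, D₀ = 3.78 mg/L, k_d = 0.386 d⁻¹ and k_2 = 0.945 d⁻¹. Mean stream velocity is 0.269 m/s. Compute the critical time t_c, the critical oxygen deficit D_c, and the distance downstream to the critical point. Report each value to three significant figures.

At the critical point dD/dt = 0, so k_d L₀ e^(−k_d t) = k_2 D. Substituting D(t) from the Streeter–Phelps equation and solving for t gives
t_c = ln[(k_2/k_d)(1 − D₀(k_2−k_d)/(k_d L₀))] / (k_2−k_d).
Here k_2−k_d = 0.5590 d⁻¹ and 1 − D₀(k_2−k_d)/(k_d L₀) = 1 − 3.78×0.5590/(0.386×25.9) = 0.7886, so
t_c = ln(2.448 × 0.7886) / 0.5590 = 0.6579 / 0.5590 = 1.177 d.
D_c = (k_d/k_2) L₀ e^(−k_d t_c) = (0.386/0.945) × 25.9 × e^(−0.386×1.177) = 0.4085 × 25.9 × 0.6349 = 6.717 mg/L.
x_c = v t_c = 0.269 m/s × 1.177 d × 86400 s/d = 27350 m ≈ 27.4 km.

t_c ≈ 1.18 d; D_c ≈ 6.72 mg/L; x_c ≈ 27.4 km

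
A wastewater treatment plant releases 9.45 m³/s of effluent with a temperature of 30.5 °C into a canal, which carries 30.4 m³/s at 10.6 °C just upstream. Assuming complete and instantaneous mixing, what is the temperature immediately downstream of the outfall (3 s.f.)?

15.3 °C

Flow-weighted mixing: C = (Q_r C_r + Q_w C_w)/(Q_r + Q_w)
= (30.4×10.6 + 9.45×30.5)/(30.4 + 9.45) = 610.5/39.85 = 15.32 °C.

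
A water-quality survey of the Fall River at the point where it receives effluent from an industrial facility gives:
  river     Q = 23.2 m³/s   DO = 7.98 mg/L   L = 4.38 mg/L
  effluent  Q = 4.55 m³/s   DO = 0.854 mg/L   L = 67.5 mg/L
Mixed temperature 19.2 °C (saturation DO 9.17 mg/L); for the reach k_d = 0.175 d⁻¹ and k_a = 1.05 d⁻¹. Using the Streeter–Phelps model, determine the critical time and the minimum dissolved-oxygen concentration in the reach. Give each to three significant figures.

t_c ≈ 0.205 d; minimum DO ≈ 6.80 mg/L

Mixed DO = (23.2×7.98 + 4.55×0.854)/(23.2+4.55) = 189.0/27.75 = 6.812 mg/L.
Mixed L₀ = (23.2×4.38 + 4.55×67.5)/(27.75) = 408.7/27.75 = 14.73 mg/L.
Initial deficit D₀ = C_s − DO₀ = 9.17 − 6.812 = 2.358 mg/L.
t_c = (1/0.8750) ln[(1.05/0.175)(1 − 2.358×0.8750/(0.175×14.73))] = 1.143 × ln(1.197) = 0.2051 d.
D_c = (0.175/1.05) × 14.73 × e^(−0.175×0.2051) = 0.1667 × 14.73 × 0.9648 = 2.368 mg/L.
Minimum DO = 9.17 − 2.368 = 6.802 mg/L.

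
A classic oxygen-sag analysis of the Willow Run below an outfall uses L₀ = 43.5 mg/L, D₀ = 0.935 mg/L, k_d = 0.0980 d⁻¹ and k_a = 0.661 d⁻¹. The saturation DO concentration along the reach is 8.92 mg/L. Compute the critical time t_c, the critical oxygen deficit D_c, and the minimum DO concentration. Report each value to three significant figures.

t_c = [1/(k_a−k_d)] ln[(k_a/k_d)(1 − D₀(k_a−k_d)/(k_d L₀))]
= [1/(0.661−0.0980)] ln[(0.661/0.0980)(1 − 0.935×0.5630/(0.0980×43.5))]
= (1/0.5630) ln[6.745 × 0.8765] = 1.776 × ln(5.912) = 1.776 × 1.777 = 3.156 d.
D_c = (k_d/k_a) L₀ e^(−k_d t_c) = (0.0980/0.661) × 43.5 × e^(−0.0980×3.156) = 0.1483 × 43.5 × 0.7339 = 4.733 mg/L.
Minimum DO = C_s − D_c = 8.92 − 4.733 = 4.187 mg/L.

t_c ≈ 3.16 d; D_c ≈ 4.73 mg/L; min DO ≈ 4.19 mg/L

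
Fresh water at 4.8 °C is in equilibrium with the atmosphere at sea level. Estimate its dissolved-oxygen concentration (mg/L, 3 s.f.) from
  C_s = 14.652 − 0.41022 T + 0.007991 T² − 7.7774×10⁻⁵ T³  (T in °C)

C_s = 14.652 − 0.41022×4.8 + 0.007991×4.8² − 7.7774×10⁻⁵×4.8³ = 12.86 mg/L.

C_s ≈ 12.9 mg/L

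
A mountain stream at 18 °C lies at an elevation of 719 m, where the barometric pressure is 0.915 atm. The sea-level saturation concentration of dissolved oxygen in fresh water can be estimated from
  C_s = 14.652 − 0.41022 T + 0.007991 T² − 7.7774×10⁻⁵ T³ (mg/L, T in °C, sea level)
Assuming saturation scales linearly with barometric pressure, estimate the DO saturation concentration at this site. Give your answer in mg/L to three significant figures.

C_s ≈ 8.60 mg/L

At sea level: C_s = 14.652 − 0.41022×18 + 0.007991×18² − 7.7774×10⁻⁵×18³ = 9.404 mg/L.
Pressure correction: C_s' = 9.404 × 0.915 = 8.604 mg/L.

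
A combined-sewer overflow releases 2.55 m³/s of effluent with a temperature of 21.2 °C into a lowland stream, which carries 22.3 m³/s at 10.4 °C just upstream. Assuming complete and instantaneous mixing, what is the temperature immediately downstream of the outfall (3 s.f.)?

Flow-weighted mixing: C = (Q_r C_r + Q_w C_w)/(Q_r + Q_w)
= (22.3×10.4 + 2.55×21.2)/(22.3 + 2.55) = 286.0/24.85 = 11.51 °C.

11.5 °C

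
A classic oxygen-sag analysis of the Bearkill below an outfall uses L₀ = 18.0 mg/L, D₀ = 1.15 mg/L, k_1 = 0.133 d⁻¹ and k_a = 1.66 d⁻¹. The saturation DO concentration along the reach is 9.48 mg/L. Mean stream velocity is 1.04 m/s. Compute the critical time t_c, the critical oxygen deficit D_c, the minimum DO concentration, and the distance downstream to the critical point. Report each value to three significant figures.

t_c ≈ 0.787 d; D_c ≈ 1.30 mg/L; min DO ≈ 8.18 mg/L; x_c ≈ 70.7 km

With k_a/k_1 = 12.48 and 1 − D₀(k_a−k_1)/(k_1 L₀) = 0.2665,
t_c = ln(12.48 × 0.2665) / (1.66 − 0.133) = ln(3.326) / 1.527 = 1.202/1.527 = 0.7870 d.
L(t_c) = L₀ e^(−k_1 t_c) = 18.0 × 0.9006 = 16.21 mg/L, and at the critical point k_a D_c = k_1 L, so D_c = (0.133/1.66) × 16.21 = 1.299 mg/L.
Minimum DO = C_s − D_c = 9.48 − 1.299 = 8.181 mg/L.
x_c = v t_c = 1.04 m/s × 0.7870 d × 86400 s/d = 70720 m ≈ 70.7 km.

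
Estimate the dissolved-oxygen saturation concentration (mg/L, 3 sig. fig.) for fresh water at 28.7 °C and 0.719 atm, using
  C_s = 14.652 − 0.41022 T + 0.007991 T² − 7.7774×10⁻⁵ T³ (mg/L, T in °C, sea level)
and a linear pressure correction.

C_s ≈ 5.48 mg/L

At sea level: C_s = 14.652 − 0.41022×28.7 + 0.007991×28.7² − 7.7774×10⁻⁵×28.7³ = 7.622 mg/L.
Pressure correction: C_s' = 7.622 × 0.719 = 5.480 mg/L.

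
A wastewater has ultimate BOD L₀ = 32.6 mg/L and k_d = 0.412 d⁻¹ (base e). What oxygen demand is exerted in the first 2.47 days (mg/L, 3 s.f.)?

y_t = L₀(1 − e^(−k_d t)) = 32.6 × (1 − e^(−0.412×2.47))
= 32.6 × (1 − 0.3614) = 32.6 × 0.6386 = 20.82 mg/L.

y ≈ 20.8 mg/L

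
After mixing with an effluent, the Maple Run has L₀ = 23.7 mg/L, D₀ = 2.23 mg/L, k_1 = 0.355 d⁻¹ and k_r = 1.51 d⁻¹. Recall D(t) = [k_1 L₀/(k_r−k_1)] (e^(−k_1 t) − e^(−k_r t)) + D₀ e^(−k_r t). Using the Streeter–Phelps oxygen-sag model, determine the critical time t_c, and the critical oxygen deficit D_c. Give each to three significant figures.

At the critical point dD/dt = 0, so k_1 L₀ e^(−k_1 t) = k_r D. Substituting D(t) from the Streeter–Phelps equation and solving for t gives
t_c = ln[(k_r/k_1)(1 − D₀(k_r−k_1)/(k_1 L₀))] / (k_r−k_1).
Here k_r−k_1 = 1.155 d⁻¹ and 1 − D₀(k_r−k_1)/(k_1 L₀) = 1 − 2.23×1.155/(0.355×23.7) = 0.6939, so
t_c = ln(4.254 × 0.6939) / 1.155 = 1.082 / 1.155 = 0.9370 d.
L(t_c) = L₀ e^(−k_1 t_c) = 23.7 × 0.7170 = 16.99 mg/L, and at the critical point k_r D_c = k_1 L, so D_c = (0.355/1.51) × 16.99 = 3.995 mg/L.

t_c ≈ 0.937 d; D_c ≈ 4.00 mg/L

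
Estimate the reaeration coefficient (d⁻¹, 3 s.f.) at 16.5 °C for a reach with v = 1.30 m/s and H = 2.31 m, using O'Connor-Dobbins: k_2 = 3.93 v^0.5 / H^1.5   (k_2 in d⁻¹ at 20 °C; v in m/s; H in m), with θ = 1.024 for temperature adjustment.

k_2(20) = 3.93 × 1.30^0.5 / 2.31^1.5 = 3.93 × 1.140 / 3.511 = 1.276 d⁻¹.
k_2(16.5) = 1.276 × 1.024^(16.5−20) = 1.276 × 0.9203 = 1.175 d⁻¹.

k_2 ≈ 1.17 d⁻¹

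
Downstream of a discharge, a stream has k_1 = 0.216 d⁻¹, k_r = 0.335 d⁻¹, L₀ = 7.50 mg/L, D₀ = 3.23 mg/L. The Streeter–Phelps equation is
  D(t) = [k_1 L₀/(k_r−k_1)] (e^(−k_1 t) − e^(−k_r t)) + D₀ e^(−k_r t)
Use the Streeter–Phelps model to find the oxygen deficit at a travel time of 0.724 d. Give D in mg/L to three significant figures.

D ≈ 3.50 mg/L

k_1 L₀/(k_r−k_1) = 0.216×7.50/(0.335−0.216) = 1.620/0.1190 = 13.61 mg/L.
e^(−k_1 t) = e^(−0.216×0.7240) = 0.8552; e^(−k_r t) = e^(−0.335×0.7240) = 0.7846.
D = 13.61 × (0.8552 − 0.7846) + 3.23 × 0.7846 = 0.9611 + 2.534 = 3.495 mg/L.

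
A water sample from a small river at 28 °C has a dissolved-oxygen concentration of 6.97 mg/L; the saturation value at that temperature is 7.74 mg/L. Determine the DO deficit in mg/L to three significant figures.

D ≈ 0.770 mg/L

D = C_s − C = 7.74 − 6.97 = 0.770 mg/L.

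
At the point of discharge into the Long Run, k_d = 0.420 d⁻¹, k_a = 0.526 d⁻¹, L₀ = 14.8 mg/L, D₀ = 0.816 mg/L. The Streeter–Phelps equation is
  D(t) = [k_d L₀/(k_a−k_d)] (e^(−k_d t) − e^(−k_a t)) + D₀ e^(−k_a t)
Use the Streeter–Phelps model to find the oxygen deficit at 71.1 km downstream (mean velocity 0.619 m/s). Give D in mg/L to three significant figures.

D ≈ 4.82 mg/L

Travel time t = x/v = 71.1 km / (0.619 m/s) = 71100 m / 0.619 m/s = 114900 s = 1.329 d.
k_d L₀/(k_a−k_d) = 0.420×14.8/(0.526−0.420) = 6.216/0.1060 = 58.64 mg/L.
e^(−k_d t) = e^(−0.420×1.329) = 0.5721; e^(−k_a t) = e^(−0.526×1.329) = 0.4969.
D = 58.64 × (0.5721 − 0.4969) + 0.816 × 0.4969 = 4.410 + 0.4055 = 4.816 mg/L.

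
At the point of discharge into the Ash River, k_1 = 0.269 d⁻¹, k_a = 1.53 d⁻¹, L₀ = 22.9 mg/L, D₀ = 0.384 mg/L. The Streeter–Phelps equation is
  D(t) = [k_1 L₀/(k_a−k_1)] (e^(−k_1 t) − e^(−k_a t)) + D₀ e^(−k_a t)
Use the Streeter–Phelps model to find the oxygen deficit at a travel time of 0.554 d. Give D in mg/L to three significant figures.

k_1 L₀/(k_a−k_1) = 0.269×22.9/(1.53−0.269) = 6.160/1.261 = 4.885 mg/L.
e^(−k_1 t) = e^(−0.269×0.5540) = 0.8615; e^(−k_a t) = e^(−1.53×0.5540) = 0.4284.
D = 4.885 × (0.8615 − 0.4284) + 0.384 × 0.4284 = 2.116 + 0.1645 = 2.280 mg/L.

D ≈ 2.28 mg/L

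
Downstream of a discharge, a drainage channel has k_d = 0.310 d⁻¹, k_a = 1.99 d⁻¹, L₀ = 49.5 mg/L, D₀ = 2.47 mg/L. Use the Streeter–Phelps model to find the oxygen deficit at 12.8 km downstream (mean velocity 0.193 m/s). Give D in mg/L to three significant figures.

Travel time t = x/v = 12.8 km / (0.193 m/s) = 12800 m / 0.193 m/s = 66320 s = 0.7676 d.
k_d L₀/(k_a−k_d) = 0.310×49.5/(1.99−0.310) = 15.35/1.680 = 9.134 mg/L.
e^(−k_d t) = e^(−0.310×0.7676) = 0.7882; e^(−k_a t) = e^(−1.99×0.7676) = 0.2171.
D = 9.134 × (0.7882 − 0.2171) + 2.47 × 0.2171 = 5.217 + 0.5362 = 5.753 mg/L.

D ≈ 5.75 mg/L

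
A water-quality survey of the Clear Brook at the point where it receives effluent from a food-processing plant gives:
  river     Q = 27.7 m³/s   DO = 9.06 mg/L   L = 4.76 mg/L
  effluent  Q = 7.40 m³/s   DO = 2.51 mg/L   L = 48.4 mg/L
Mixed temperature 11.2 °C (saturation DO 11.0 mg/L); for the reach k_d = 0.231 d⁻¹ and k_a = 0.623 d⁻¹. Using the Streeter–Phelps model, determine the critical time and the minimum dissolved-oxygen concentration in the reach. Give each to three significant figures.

Mixed DO = (27.7×9.06 + 7.40×2.51)/(27.7+7.40) = 269.5/35.10 = 7.679 mg/L.
Mixed L₀ = (27.7×4.76 + 7.40×48.4)/(35.10) = 490.0/35.10 = 13.96 mg/L.
Initial deficit D₀ = C_s − DO₀ = 11.0 − 7.679 = 3.321 mg/L.
t_c = (1/0.3920) ln[(0.623/0.231)(1 − 3.321×0.3920/(0.231×13.96))] = 2.551 × ln(1.608) = 1.212 d.
D_c = (0.231/0.623) × 13.96 × e^(−0.231×1.212) = 0.3708 × 13.96 × 0.7558 = 3.912 mg/L.
Minimum DO = 11.0 − 3.912 = 7.088 mg/L.

t_c ≈ 1.21 d; minimum DO ≈ 7.09 mg/L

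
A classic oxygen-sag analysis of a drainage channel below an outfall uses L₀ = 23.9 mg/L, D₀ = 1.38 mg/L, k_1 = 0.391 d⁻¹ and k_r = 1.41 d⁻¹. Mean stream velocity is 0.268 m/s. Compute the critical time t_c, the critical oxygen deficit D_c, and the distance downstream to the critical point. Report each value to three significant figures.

At the critical point dD/dt = 0, so k_1 L₀ e^(−k_1 t) = k_r D. Substituting D(t) from the Streeter–Phelps equation and solving for t gives
t_c = ln[(k_r/k_1)(1 − D₀(k_r−k_1)/(k_1 L₀))] / (k_r−k_1).
Here k_r−k_1 = 1.019 d⁻¹ and 1 − D₀(k_r−k_1)/(k_1 L₀) = 1 − 1.38×1.019/(0.391×23.9) = 0.8495, so
t_c = ln(3.606 × 0.8495) / 1.019 = 1.120 / 1.019 = 1.099 d.
L(t_c) = L₀ e^(−k_1 t_c) = 23.9 × 0.6508 = 15.55 mg/L, and at the critical point k_r D_c = k_1 L, so D_c = (0.391/1.41) × 15.55 = 4.313 mg/L.
x_c = v t_c = 0.268 m/s × 1.099 d × 86400 s/d = 25440 m ≈ 25.4 km.

t_c ≈ 1.10 d; D_c ≈ 4.31 mg/L; x_c ≈ 25.4 km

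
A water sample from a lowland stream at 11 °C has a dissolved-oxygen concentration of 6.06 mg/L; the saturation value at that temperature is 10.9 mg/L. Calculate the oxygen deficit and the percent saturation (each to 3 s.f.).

D ≈ 4.84 mg/L; 55.6 % saturation

D = C_s − C = 10.9 − 6.06 = 4.84 mg/L.
% saturation = 6.06/10.9 × 100 = 55.6 %.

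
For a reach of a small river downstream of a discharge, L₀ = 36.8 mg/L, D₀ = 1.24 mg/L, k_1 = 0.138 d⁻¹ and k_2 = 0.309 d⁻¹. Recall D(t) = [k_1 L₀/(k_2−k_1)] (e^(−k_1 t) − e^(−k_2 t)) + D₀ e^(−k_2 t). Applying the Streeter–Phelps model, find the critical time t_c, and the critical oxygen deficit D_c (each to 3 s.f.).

t_c ≈ 4.46 d; D_c ≈ 8.88 mg/L

With k_2/k_1 = 2.239 and 1 − D₀(k_2−k_1)/(k_1 L₀) = 0.9582,
t_c = ln(2.239 × 0.9582) / (0.309 − 0.138) = ln(2.146) / 0.1710 = 0.7634/0.1710 = 4.465 d.
D_c = (k_1/k_2) L₀ e^(−k_1 t_c) = (0.138/0.309) × 36.8 × e^(−0.138×4.465) = 0.4466 × 36.8 × 0.5400 = 8.876 mg/L.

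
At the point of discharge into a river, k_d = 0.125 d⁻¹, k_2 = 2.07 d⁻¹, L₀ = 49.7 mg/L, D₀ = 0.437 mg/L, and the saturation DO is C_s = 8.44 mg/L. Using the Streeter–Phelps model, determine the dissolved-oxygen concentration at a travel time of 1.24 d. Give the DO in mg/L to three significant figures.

DO ≈ 5.92 mg/L

k_d L₀/(k_2−k_d) = 0.125×49.7/(2.07−0.125) = 6.213/1.945 = 3.194 mg/L.
e^(−k_d t) = e^(−0.125×1.240) = 0.8564; e^(−k_2 t) = e^(−2.07×1.240) = 0.07678.
D = 3.194 × (0.8564 − 0.07678) + 0.437 × 0.07678 = 2.490 + 0.03355 = 2.524 mg/L.
DO = C_s − D = 8.44 − 2.524 = 5.916 mg/L.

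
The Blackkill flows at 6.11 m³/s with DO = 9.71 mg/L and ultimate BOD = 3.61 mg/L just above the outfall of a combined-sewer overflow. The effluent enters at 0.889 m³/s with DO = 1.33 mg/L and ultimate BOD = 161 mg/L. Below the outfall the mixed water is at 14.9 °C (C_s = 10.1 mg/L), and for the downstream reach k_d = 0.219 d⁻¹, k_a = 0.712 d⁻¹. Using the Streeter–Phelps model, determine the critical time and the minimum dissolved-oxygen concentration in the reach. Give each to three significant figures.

Mixed DO = (6.11×9.71 + 0.889×1.33)/(6.11+0.889) = 60.51/6.999 = 8.646 mg/L.
Mixed L₀ = (6.11×3.61 + 0.889×161)/(6.999) = 165.2/6.999 = 23.60 mg/L.
Initial deficit D₀ = C_s − DO₀ = 10.1 − 8.646 = 1.454 mg/L.
t_c = (1/0.4930) ln[(0.712/0.219)(1 − 1.454×0.4930/(0.219×23.60))] = 2.028 × ln(2.800) = 2.089 d.
D_c = (0.219/0.712) × 23.60 × e^(−0.219×2.089) = 0.3076 × 23.60 × 0.6329 = 4.595 mg/L.
Minimum DO = 10.1 − 4.595 = 5.505 mg/L.

t_c ≈ 2.09 d; minimum DO ≈ 5.51 mg/L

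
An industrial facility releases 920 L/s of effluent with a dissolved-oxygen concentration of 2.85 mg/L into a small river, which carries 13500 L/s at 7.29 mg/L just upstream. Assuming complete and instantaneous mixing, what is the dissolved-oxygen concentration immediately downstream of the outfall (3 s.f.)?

7.01 mg/L

Flow-weighted mixing: C = (Q_r C_r + Q_w C_w)/(Q_r + Q_w)
= (13500×7.29 + 920×2.85)/(13500 + 920) = 101000/14420 = 7.007 mg/L.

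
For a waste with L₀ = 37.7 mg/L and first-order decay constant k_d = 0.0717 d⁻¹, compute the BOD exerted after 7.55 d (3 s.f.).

y ≈ 15.8 mg/L

y_t = L₀(1 − e^(−k_d t)) = 37.7 × (1 − e^(−0.0717×7.55))
= 37.7 × (1 − 0.5820) = 37.7 × 0.4180 = 15.76 mg/L.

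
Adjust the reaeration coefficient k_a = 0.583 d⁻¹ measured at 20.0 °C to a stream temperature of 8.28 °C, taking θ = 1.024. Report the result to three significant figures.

k_a ≈ 0.442 d⁻¹

k_a(T₂) = k_a(T₁) · θ^(T₂−T₁) = 0.583 × 1.024^(8.28−20.0)
= 0.583 × 1.024^-11.7 = 0.583 × 0.7573 = 0.4415 d⁻¹.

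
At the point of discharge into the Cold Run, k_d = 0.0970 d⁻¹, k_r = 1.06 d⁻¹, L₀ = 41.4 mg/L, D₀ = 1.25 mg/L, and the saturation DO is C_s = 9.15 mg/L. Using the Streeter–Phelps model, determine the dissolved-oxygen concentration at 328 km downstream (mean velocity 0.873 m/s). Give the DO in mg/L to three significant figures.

DO ≈ 6.44 mg/L

Travel time t = x/v = 328 km / (0.873 m/s) = 328000 m / 0.873 m/s = 375700 s = 4.349 d.
k_d L₀/(k_r−k_d) = 0.0970×41.4/(1.06−0.0970) = 4.016/0.9630 = 4.170 mg/L.
e^(−k_d t) = e^(−0.0970×4.349) = 0.6559; e^(−k_r t) = e^(−1.06×4.349) = 0.009957.
D = 4.170 × (0.6559 − 0.009957) + 1.25 × 0.009957 = 2.693 + 0.01245 = 2.706 mg/L.
DO = C_s − D = 9.15 − 2.706 = 6.444 mg/L.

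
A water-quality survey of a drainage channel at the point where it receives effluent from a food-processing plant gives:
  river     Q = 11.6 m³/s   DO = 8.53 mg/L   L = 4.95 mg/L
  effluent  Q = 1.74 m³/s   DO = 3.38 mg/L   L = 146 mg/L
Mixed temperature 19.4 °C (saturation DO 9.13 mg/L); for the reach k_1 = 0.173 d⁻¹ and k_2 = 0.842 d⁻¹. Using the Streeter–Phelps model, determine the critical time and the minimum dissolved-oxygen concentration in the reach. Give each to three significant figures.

t_c ≈ 2.01 d; minimum DO ≈ 5.74 mg/L

Mixed DO = (11.6×8.53 + 1.74×3.38)/(11.6+1.74) = 104.8/13.34 = 7.858 mg/L.
Mixed L₀ = (11.6×4.95 + 1.74×146)/(13.34) = 311.5/13.34 = 23.35 mg/L.
Initial deficit D₀ = C_s − DO₀ = 9.13 − 7.858 = 1.272 mg/L.
t_c = (1/0.6690) ln[(0.842/0.173)(1 − 1.272×0.6690/(0.173×23.35))] = 1.495 × ln(3.842) = 2.012 d.
D_c = (0.173/0.842) × 23.35 × e^(−0.173×2.012) = 0.2055 × 23.35 × 0.7061 = 3.387 mg/L.
Minimum DO = 9.13 − 3.387 = 5.743 mg/L.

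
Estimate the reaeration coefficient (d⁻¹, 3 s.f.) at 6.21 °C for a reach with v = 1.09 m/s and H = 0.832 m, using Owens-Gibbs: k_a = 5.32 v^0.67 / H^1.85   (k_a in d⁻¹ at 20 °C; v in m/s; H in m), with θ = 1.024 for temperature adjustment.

k_a ≈ 5.71 d⁻¹

k_a(20) = 5.32 × 1.09^0.67 / 0.832^1.85 = 5.32 × 1.059 / 0.7116 = 7.921 d⁻¹.
k_a(6.21) = 7.921 × 1.024^(6.21−20) = 7.921 × 0.7210 = 5.711 d⁻¹.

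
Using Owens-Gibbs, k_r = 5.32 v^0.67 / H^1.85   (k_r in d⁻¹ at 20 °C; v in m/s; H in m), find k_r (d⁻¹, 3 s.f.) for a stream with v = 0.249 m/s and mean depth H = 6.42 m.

k_r = 5.32 × 0.249^0.67 / 6.42^1.85 = 5.32 × 0.3940 / 31.18 = 0.06721 d⁻¹.

k_r ≈ 0.0672 d⁻¹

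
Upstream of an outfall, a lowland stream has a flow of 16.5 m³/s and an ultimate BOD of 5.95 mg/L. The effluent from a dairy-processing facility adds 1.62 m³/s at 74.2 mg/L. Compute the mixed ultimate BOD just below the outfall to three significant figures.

12.1 mg/L

Flow-weighted mixing: C = (Q_r C_r + Q_w C_w)/(Q_r + Q_w)
= (16.5×5.95 + 1.62×74.2)/(16.5 + 1.62) = 218.4/18.12 = 12.05 mg/L.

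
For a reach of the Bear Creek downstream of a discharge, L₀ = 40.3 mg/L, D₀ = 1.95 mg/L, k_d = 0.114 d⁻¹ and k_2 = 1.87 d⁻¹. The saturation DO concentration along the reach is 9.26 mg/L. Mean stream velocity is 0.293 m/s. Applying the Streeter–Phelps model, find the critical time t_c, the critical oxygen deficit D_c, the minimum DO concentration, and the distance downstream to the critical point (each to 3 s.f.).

t_c ≈ 0.814 d; D_c ≈ 2.24 mg/L; min DO ≈ 7.02 mg/L; x_c ≈ 20.6 km

At the critical point dD/dt = 0, so k_d L₀ e^(−k_d t) = k_2 D. Substituting D(t) from the Streeter–Phelps equation and solving for t gives
t_c = ln[(k_2/k_d)(1 − D₀(k_2−k_d)/(k_d L₀))] / (k_2−k_d).
Here k_2−k_d = 1.756 d⁻¹ and 1 − D₀(k_2−k_d)/(k_d L₀) = 1 − 1.95×1.756/(0.114×40.3) = 0.2547, so
t_c = ln(16.40 × 0.2547) / 1.756 = 1.430 / 1.756 = 0.8142 d.
L(t_c) = L₀ e^(−k_d t_c) = 40.3 × 0.9114 = 36.73 mg/L, and at the critical point k_2 D_c = k_d L, so D_c = (0.114/1.87) × 36.73 = 2.239 mg/L.
Minimum DO = C_s − D_c = 9.26 − 2.239 = 7.021 mg/L.
x_c = v t_c = 0.293 m/s × 0.8142 d × 86400 s/d = 20610 m ≈ 20.6 km.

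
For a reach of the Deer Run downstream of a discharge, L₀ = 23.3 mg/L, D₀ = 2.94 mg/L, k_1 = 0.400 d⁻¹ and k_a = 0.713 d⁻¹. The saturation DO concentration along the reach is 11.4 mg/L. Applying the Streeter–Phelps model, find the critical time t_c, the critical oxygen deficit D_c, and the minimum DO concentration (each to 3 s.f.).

t_c ≈ 1.51 d; D_c ≈ 7.13 mg/L; min DO ≈ 4.27 mg/L

t_c = [1/(k_a−k_1)] ln[(k_a/k_1)(1 − D₀(k_a−k_1)/(k_1 L₀))]
= [1/(0.713−0.400)] ln[(0.713/0.400)(1 − 2.94×0.3130/(0.400×23.3))]
= (1/0.3130) ln[1.782 × 0.9013] = 3.195 × ln(1.607) = 3.195 × 0.4741 = 1.515 d.
D_c = (k_1/k_a) L₀ e^(−k_1 t_c) = (0.400/0.713) × 23.3 × e^(−0.400×1.515) = 0.5610 × 23.3 × 0.5456 = 7.132 mg/L.
Minimum DO = C_s − D_c = 11.4 − 7.132 = 4.268 mg/L.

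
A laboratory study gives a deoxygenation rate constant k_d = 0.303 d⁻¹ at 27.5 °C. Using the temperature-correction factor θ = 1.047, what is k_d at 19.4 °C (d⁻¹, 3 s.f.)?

k_d(T₂) = k_d(T₁) · θ^(T₂−T₁) = 0.303 × 1.047^(19.4−27.5)
= 0.303 × 1.047^-8.10 = 0.303 × 0.6893 = 0.2089 d⁻¹.

k_d ≈ 0.209 d⁻¹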